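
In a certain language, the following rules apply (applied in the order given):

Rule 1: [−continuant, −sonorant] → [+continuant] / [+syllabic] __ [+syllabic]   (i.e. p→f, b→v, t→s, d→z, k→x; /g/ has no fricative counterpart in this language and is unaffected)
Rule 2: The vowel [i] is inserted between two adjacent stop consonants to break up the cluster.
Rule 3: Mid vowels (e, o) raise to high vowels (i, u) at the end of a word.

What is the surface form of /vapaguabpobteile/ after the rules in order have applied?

Rule 1 (intervocalic spirantization): /p/ is a stop between vowels /a/ and /a/, so it spirantizes to the fricative [f]. /vapaguabpobteile/ → vafaguabpobteile.
Rule 2 (stop-cluster i-epenthesis): /b/ and /p/ form a stop–stop cluster, so [i] is inserted between them. /b/ and /t/ form a stop–stop cluster, so [i] is inserted between them. /vafaguabpobteile/ → vafaguabipobiteile.
Rule 3 (final vowel raising): /e/ is a mid vowel in word-final position, so it raises to [i]. /vafaguabipobiteile/ → vafaguabipobiteili.

vafaguabipobiteili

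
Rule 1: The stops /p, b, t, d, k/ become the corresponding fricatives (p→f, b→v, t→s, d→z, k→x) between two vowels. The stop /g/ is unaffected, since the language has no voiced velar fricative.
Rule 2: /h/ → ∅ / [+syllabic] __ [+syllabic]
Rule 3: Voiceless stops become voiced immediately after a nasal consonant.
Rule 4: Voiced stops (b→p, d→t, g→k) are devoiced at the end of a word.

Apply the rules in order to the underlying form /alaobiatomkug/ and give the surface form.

Rule 1 (intervocalic spirantization): /b/ is a stop between vowels /o/ and /i/, so it spirantizes to the fricative [v]. /t/ is a stop between vowels /a/ and /o/, so it spirantizes to the fricative [s]. /alaobiatomkug/ → alaoviasomkug.
Rule 2 (intervocalic h-deletion): no segment meets the environment; /alaoviasomkug/ is unchanged.
Rule 3 (post-nasal voicing): /k/ is a voiceless stop immediately after the nasal /m/, so it voices to [g]. /alaoviasomkug/ → alaoviasomgug.
Rule 4 (final devoicing): /g/ is a voiced stop in word-final position, so it devoices to [k]. /alaoviasomgug/ → alaoviasomguk.

alaoviasomguk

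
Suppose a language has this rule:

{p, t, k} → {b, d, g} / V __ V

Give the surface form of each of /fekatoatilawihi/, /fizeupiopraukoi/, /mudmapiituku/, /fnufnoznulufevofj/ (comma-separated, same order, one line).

/fekatoatilawihi/: /k/ is a voiceless stop between vowels /e/ and /a/, so it voices to [g]. /t/ is a voiceless stop between vowels /a/ and /o/, so it voices to [d]. /t/ is a voiceless stop between vowels /a/ and /i/, so it voices to [d]. → [fegadoadilawihi].
/fizeupiopraukoi/: /p/ is a voiceless stop between vowels /u/ and /i/, so it voices to [b]. /k/ is a voiceless stop between vowels /u/ and /o/, so it voices to [g]. → [fizeubiopraugoi].
/mudmapiituku/: /p/ is a voiceless stop between vowels /a/ and /i/, so it voices to [b]. /t/ is a voiceless stop between vowels /i/ and /u/, so it voices to [d]. /k/ is a voiceless stop between vowels /u/ and /u/, so it voices to [g]. → [mudmabiidugu].
/fnufnoznulufevofj/: the rule's environment is not met; surfaces unchanged as [fnufnoznulufevofj].

fegadoadilawihi, fizeubiopraugoi, mudmabiidugu, fnufnoznulufevofj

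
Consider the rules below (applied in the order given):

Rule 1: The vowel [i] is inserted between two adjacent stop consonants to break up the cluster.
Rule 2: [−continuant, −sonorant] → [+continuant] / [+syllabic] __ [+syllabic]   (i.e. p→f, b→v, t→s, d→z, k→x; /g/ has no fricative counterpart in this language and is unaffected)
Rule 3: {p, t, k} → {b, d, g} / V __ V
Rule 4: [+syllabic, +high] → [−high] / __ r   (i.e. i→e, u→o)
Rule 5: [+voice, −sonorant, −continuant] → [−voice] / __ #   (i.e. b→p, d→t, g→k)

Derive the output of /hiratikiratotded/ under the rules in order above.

herasixerasosizet

Rule 1 (stop-cluster i-epenthesis): /t/ and /d/ form a stop–stop cluster, so [i] is inserted between them. /hiratikiratotded/ → hiratikiratotided.
Rule 2 (intervocalic spirantization): /t/ is a stop between vowels /a/ and /i/, so it spirantizes to the fricative [s]. /k/ is a stop between vowels /i/ and /i/, so it spirantizes to the fricative [x]. /t/ is a stop between vowels /a/ and /o/, so it spirantizes to the fricative [s]. /t/ is a stop between vowels /o/ and /i/, so it spirantizes to the fricative [s]. /d/ is a stop between vowels /i/ and /e/, so it spirantizes to the fricative [z]. /hiratikiratotided/ → hirasixirasosized.
Rule 3 (intervocalic voicing): no segment meets the environment; /hirasixirasosized/ is unchanged.
Rule 4 (pre-rhotic lowering): /i/ is a high vowel immediately before /r/, so it lowers to [e]. /i/ is a high vowel immediately before /r/, so it lowers to [e]. /hirasixirasosized/ → herasixerasosized.
Rule 5 (final devoicing): /d/ is a voiced stop in word-final position, so it devoices to [t]. /herasixerasosized/ → herasixerasosizet.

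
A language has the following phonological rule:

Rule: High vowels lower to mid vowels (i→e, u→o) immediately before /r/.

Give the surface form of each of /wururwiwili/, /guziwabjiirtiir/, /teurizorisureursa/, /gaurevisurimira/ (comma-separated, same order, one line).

wororwiwili, guziwabjiertier, teorizorisoreorsa, gaorevisorimera

/wururwiwili/: /u/ is a high vowel immediately before /r/, so it lowers to [o]. /u/ is a high vowel immediately before /r/, so it lowers to [o]. → [wororwiwili].
/guziwabjiirtiir/: /i/ is a high vowel immediately before /r/, so it lowers to [e]. /i/ is a high vowel immediately before /r/, so it lowers to [e]. → [guziwabjiertier].
/teurizorisureursa/: /u/ is a high vowel immediately before /r/, so it lowers to [o]. /u/ is a high vowel immediately before /r/, so it lowers to [o]. /u/ is a high vowel immediately before /r/, so it lowers to [o]. → [teorizorisoreorsa].
/gaurevisurimira/: /u/ is a high vowel immediately before /r/, so it lowers to [o]. /u/ is a high vowel immediately before /r/, so it lowers to [o]. /i/ is a high vowel immediately before /r/, so it lowers to [e]. → [gaorevisorimera].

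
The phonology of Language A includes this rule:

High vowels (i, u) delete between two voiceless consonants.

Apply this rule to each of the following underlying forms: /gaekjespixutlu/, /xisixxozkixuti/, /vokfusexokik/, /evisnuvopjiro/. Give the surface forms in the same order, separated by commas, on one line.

gaekjespxtlu, xsxxozkxti, vokfsexokk, evisnuvopjiro

/gaekjespixutlu/: /i/ is a high vowel flanked by voiceless consonants /p/ and /x/, so it deletes. /u/ is a high vowel flanked by voiceless consonants /x/ and /t/, so it deletes. → [gaekjespxtlu].
/xisixxozkixuti/: /i/ is a high vowel flanked by voiceless consonants /x/ and /s/, so it deletes. /i/ is a high vowel flanked by voiceless consonants /s/ and /x/, so it deletes. /i/ is a high vowel flanked by voiceless consonants /k/ and /x/, so it deletes. /u/ is a high vowel flanked by voiceless consonants /x/ and /t/, so it deletes. → [xsxxozkxti].
/vokfusexokik/: /u/ is a high vowel flanked by voiceless consonants /f/ and /s/, so it deletes. /i/ is a high vowel flanked by voiceless consonants /k/ and /k/, so it deletes. → [vokfsexokk].
/evisnuvopjiro/: the rule's environment is not met; surfaces unchanged as [evisnuvopjiro].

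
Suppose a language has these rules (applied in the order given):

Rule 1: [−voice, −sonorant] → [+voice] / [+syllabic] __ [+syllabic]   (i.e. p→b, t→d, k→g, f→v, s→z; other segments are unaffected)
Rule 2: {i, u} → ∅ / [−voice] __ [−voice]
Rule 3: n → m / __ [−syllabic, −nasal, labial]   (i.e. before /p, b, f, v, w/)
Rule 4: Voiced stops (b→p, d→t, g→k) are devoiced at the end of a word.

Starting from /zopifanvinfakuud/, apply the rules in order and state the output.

zobivamvimfaguut

Rule 1 (intervocalic voicing): /p/ is a voiceless obstruent between vowels /o/ and /i/, so it voices to [b]. /f/ is a voiceless obstruent between vowels /i/ and /a/, so it voices to [v]. /k/ is a voiceless obstruent between vowels /a/ and /u/, so it voices to [g]. /zopifanvinfakuud/ → zobivanvinfaguud.
Rule 2 (high vowel syncope): no segment meets the environment; /zobivanvinfaguud/ is unchanged.
Rule 3 (nasal place assimilation): /n/ precedes the labial consonant /v/, so it assimilates in place to [m]. /n/ precedes the labial consonant /f/, so it assimilates in place to [m]. /zobivanvinfaguud/ → zobivamvimfaguud.
Rule 4 (final devoicing): /d/ is a voiced stop in word-final position, so it devoices to [t]. /zobivamvimfaguud/ → zobivamvimfaguut.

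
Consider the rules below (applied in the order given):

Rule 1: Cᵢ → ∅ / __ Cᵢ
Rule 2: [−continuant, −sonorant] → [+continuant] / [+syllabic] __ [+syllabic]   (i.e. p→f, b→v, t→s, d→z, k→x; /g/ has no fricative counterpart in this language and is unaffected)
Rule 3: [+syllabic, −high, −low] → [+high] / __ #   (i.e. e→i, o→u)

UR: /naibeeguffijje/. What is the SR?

naiveegufiji

Rule 1 (degemination): /ff/ is a geminate; the first /f/ deletes. /jj/ is a geminate; the first /j/ deletes. /naibeeguffijje/ → naibeegufije.
Rule 2 (intervocalic spirantization): /b/ is a stop between vowels /i/ and /e/, so it spirantizes to the fricative [v]. /naibeegufije/ → naiveegufije.
Rule 3 (final vowel raising): /e/ is a mid vowel in word-final position, so it raises to [i]. /naiveegufije/ → naiveegufiji.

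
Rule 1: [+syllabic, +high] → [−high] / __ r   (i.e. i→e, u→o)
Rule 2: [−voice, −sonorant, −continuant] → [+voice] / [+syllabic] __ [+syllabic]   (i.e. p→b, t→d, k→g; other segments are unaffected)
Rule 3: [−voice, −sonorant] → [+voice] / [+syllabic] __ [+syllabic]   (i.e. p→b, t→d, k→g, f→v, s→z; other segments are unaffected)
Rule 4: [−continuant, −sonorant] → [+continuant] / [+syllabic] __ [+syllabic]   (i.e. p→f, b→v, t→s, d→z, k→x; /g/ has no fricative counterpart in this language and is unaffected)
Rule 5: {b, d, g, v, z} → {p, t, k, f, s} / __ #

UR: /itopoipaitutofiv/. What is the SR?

Rule 1 (pre-rhotic lowering): no segment meets the environment; /itopoipaitutofiv/ is unchanged.
Rule 2 (intervocalic voicing): /t/ is a voiceless stop between vowels /i/ and /o/, so it voices to [d]. /p/ is a voiceless stop between vowels /o/ and /o/, so it voices to [b]. /p/ is a voiceless stop between vowels /i/ and /a/, so it voices to [b]. /t/ is a voiceless stop between vowels /i/ and /u/, so it voices to [d]. /t/ is a voiceless stop between vowels /u/ and /o/, so it voices to [d]. /itopoipaitutofiv/ → idoboibaidudofiv.
Rule 3 (intervocalic voicing): /f/ is a voiceless obstruent between vowels /o/ and /i/, so it voices to [v]. /idoboibaidudofiv/ → idoboibaidudoviv.
Rule 4 (intervocalic spirantization): /d/ is a stop between vowels /i/ and /o/, so it spirantizes to the fricative [z]. /b/ is a stop between vowels /o/ and /o/, so it spirantizes to the fricative [v]. /b/ is a stop between vowels /i/ and /a/, so it spirantizes to the fricative [v]. /d/ is a stop between vowels /i/ and /u/, so it spirantizes to the fricative [z]. /d/ is a stop between vowels /u/ and /o/, so it spirantizes to the fricative [z]. /idoboibaidudoviv/ → izovoivaizuzoviv.
Rule 5 (final devoicing): /v/ is a voiced obstruent in word-final position, so it devoices to [f]. /izovoivaizuzoviv/ → izovoivaizuzovif.

izovoivaizuzovif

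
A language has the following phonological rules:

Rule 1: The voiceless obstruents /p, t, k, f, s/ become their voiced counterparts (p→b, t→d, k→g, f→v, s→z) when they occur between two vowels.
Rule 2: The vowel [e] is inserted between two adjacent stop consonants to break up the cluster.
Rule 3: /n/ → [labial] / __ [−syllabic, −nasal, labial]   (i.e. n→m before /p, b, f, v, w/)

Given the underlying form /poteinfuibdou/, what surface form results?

Rule 1 (intervocalic voicing): /t/ is a voiceless obstruent between vowels /o/ and /e/, so it voices to [d]. /poteinfuibdou/ → podeinfuibdou.
Rule 2 (stop-cluster e-epenthesis): /b/ and /d/ form a stop–stop cluster, so [e] is inserted between them. /podeinfuibdou/ → podeinfuibedou.
Rule 3 (nasal place assimilation): /n/ precedes the labial consonant /f/, so it assimilates in place to [m]. /podeinfuibedou/ → podeimfuibedou.

podeimfuibedou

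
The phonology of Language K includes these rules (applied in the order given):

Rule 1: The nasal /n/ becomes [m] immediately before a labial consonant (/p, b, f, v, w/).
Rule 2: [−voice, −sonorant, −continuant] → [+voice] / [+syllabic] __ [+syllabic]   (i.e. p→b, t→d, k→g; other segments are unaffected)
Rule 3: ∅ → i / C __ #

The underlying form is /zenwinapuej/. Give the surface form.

zemwinabueji

Rule 1 (nasal place assimilation): /n/ precedes the labial consonant /w/, so it assimilates in place to [m]. /zenwinapuej/ → zemwinapuej.
Rule 2 (intervocalic voicing): /p/ is a voiceless stop between vowels /a/ and /u/, so it voices to [b]. /zemwinapuej/ → zemwinabuej.
Rule 3 (final i-epenthesis): the form ends in the consonant /j/, so [i] is inserted word-finally. /zemwinabuej/ → zemwinabueji.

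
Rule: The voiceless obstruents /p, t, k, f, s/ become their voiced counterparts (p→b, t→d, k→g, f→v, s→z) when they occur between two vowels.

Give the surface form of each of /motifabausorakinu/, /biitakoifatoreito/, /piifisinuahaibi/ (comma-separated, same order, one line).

/motifabausorakinu/: /t/ is a voiceless obstruent between vowels /o/ and /i/, so it voices to [d]. /f/ is a voiceless obstruent between vowels /i/ and /a/, so it voices to [v]. /s/ is a voiceless obstruent between vowels /u/ and /o/, so it voices to [z]. /k/ is a voiceless obstruent between vowels /a/ and /i/, so it voices to [g]. → [modivabauzoraginu].
/biitakoifatoreito/: /t/ is a voiceless obstruent between vowels /i/ and /a/, so it voices to [d]. /k/ is a voiceless obstruent between vowels /a/ and /o/, so it voices to [g]. /f/ is a voiceless obstruent between vowels /i/ and /a/, so it voices to [v]. /t/ is a voiceless obstruent between vowels /a/ and /o/, so it voices to [d]. /t/ is a voiceless obstruent between vowels /i/ and /o/, so it voices to [d]. → [biidagoivadoreido].
/piifisinuahaibi/: /f/ is a voiceless obstruent between vowels /i/ and /i/, so it voices to [v]. /s/ is a voiceless obstruent between vowels /i/ and /i/, so it voices to [z]. → [piivizinuahaibi].

modivabauzoraginu, biidagoivadoreido, piivizinuahaibi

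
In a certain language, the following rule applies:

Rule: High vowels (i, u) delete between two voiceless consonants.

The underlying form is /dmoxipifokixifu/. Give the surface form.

/i/ is a high vowel flanked by voiceless consonants /x/ and /p/, so it deletes.
/i/ is a high vowel flanked by voiceless consonants /p/ and /f/, so it deletes.
/i/ is a high vowel flanked by voiceless consonants /k/ and /x/, so it deletes.
/i/ is a high vowel flanked by voiceless consonants /x/ and /f/, so it deletes.
Surface form: [dmoxpfokxfu].

dmoxpfokxfu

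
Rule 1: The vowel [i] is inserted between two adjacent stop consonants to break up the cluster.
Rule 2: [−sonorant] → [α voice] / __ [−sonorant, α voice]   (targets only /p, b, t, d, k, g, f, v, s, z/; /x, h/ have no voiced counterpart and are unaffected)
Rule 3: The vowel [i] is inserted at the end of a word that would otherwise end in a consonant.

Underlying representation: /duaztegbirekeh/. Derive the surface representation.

duastegibirekehi

Rule 1 (stop-cluster i-epenthesis): /g/ and /b/ form a stop–stop cluster, so [i] is inserted between them. /duaztegbirekeh/ → duaztegibirekeh.
Rule 2 (regressive voicing assimilation): /z/ precedes the voiceless obstruent /t/, so it devoices to [s] by assimilation. /duaztegibirekeh/ → duastegibirekeh.
Rule 3 (final i-epenthesis): the form ends in the consonant /h/, so [i] is inserted word-finally. /duastegibirekeh/ → duastegibirekehi.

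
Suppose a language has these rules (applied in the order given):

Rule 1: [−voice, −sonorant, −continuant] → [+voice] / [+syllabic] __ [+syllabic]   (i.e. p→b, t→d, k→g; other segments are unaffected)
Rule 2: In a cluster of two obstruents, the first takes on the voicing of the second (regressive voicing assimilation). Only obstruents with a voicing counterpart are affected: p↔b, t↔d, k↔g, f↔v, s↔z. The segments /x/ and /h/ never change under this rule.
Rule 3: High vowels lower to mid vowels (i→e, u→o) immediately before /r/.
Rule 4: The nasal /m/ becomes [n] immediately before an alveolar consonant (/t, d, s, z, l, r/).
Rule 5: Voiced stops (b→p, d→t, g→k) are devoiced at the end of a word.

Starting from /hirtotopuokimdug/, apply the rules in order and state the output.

Rule 1 (intervocalic voicing): /t/ is a voiceless stop between vowels /o/ and /o/, so it voices to [d]. /p/ is a voiceless stop between vowels /o/ and /u/, so it voices to [b]. /k/ is a voiceless stop between vowels /o/ and /i/, so it voices to [g]. /hirtotopuokimdug/ → hirtodobuogimdug.
Rule 2 (regressive voicing assimilation): no segment meets the environment; /hirtodobuogimdug/ is unchanged.
Rule 3 (pre-rhotic lowering): /i/ is a high vowel immediately before /r/, so it lowers to [e]. /hirtodobuogimdug/ → hertodobuogimdug.
Rule 4 (nasal place assimilation): /m/ precedes the alveolar consonant /d/, so it assimilates in place to [n]. /hertodobuogimdug/ → hertodobuogindug.
Rule 5 (final devoicing): /g/ is a voiced stop in word-final position, so it devoices to [k]. /hertodobuogindug/ → hertodobuoginduk.

hertodobuoginduk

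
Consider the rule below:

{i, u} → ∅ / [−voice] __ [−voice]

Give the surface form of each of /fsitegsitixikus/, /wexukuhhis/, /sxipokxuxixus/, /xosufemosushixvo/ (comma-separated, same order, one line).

fstegstxks, wexkhhs, sxpokxxxs, xosfemosshxvo

/fsitegsitixikus/: /i/ is a high vowel flanked by voiceless consonants /s/ and /t/, so it deletes. /i/ is a high vowel flanked by voiceless consonants /s/ and /t/, so it deletes. /i/ is a high vowel flanked by voiceless consonants /t/ and /x/, so it deletes. /i/ is a high vowel flanked by voiceless consonants /x/ and /k/, so it deletes. /u/ is a high vowel flanked by voiceless consonants /k/ and /s/, so it deletes. → [fstegstxks].
/wexukuhhis/: /u/ is a high vowel flanked by voiceless consonants /x/ and /k/, so it deletes. /u/ is a high vowel flanked by voiceless consonants /k/ and /h/, so it deletes. /i/ is a high vowel flanked by voiceless consonants /h/ and /s/, so it deletes. → [wexkhhs].
/sxipokxuxixus/: /i/ is a high vowel flanked by voiceless consonants /x/ and /p/, so it deletes. /u/ is a high vowel flanked by voiceless consonants /x/ and /x/, so it deletes. /i/ is a high vowel flanked by voiceless consonants /x/ and /x/, so it deletes. /u/ is a high vowel flanked by voiceless consonants /x/ and /s/, so it deletes. → [sxpokxxxs].
/xosufemosushixvo/: /u/ is a high vowel flanked by voiceless consonants /s/ and /f/, so it deletes. /u/ is a high vowel flanked by voiceless consonants /s/ and /s/, so it deletes. /i/ is a high vowel flanked by voiceless consonants /h/ and /x/, so it deletes. → [xosfemosshxvo].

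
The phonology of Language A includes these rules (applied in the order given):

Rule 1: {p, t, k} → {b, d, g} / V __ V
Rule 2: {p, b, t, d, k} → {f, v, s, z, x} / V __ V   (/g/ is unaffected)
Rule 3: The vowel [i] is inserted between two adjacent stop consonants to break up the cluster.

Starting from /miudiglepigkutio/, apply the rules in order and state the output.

miuziglevigikuzio

Rule 1 (intervocalic voicing): /p/ is a voiceless stop between vowels /e/ and /i/, so it voices to [b]. /t/ is a voiceless stop between vowels /u/ and /i/, so it voices to [d]. /miudiglepigkutio/ → miudiglebigkudio.
Rule 2 (intervocalic spirantization): /d/ is a stop between vowels /u/ and /i/, so it spirantizes to the fricative [z]. /b/ is a stop between vowels /e/ and /i/, so it spirantizes to the fricative [v]. /d/ is a stop between vowels /u/ and /i/, so it spirantizes to the fricative [z]. /miudiglebigkudio/ → miuziglevigkuzio.
Rule 3 (stop-cluster i-epenthesis): /g/ and /k/ form a stop–stop cluster, so [i] is inserted between them. /miuziglevigkuzio/ → miuziglevigikuzio.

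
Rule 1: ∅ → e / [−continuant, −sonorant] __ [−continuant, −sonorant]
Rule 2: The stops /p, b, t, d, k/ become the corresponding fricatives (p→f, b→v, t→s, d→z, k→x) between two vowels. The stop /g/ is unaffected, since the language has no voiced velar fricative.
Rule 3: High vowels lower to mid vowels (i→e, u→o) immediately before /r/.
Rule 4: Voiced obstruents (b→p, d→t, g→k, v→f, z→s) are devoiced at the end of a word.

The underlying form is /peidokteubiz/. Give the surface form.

peizoxeseuvis

Rule 1 (stop-cluster e-epenthesis): /k/ and /t/ form a stop–stop cluster, so [e] is inserted between them. /peidokteubiz/ → peidoketeubiz.
Rule 2 (intervocalic spirantization): /d/ is a stop between vowels /i/ and /o/, so it spirantizes to the fricative [z]. /k/ is a stop between vowels /o/ and /e/, so it spirantizes to the fricative [x]. /t/ is a stop between vowels /e/ and /e/, so it spirantizes to the fricative [s]. /b/ is a stop between vowels /u/ and /i/, so it spirantizes to the fricative [v]. /peidoketeubiz/ → peizoxeseuviz.
Rule 3 (pre-rhotic lowering): no segment meets the environment; /peizoxeseuviz/ is unchanged.
Rule 4 (final devoicing): /z/ is a voiced obstruent in word-final position, so it devoices to [s]. /peizoxeseuviz/ → peizoxeseuvis.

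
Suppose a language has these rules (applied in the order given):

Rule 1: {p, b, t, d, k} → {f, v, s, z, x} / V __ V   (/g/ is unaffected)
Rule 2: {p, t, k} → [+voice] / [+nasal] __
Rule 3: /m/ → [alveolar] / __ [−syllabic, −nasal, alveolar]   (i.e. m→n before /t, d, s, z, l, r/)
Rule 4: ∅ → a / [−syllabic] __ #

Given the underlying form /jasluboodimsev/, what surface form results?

Rule 1 (intervocalic spirantization): /b/ is a stop between vowels /u/ and /o/, so it spirantizes to the fricative [v]. /d/ is a stop between vowels /o/ and /i/, so it spirantizes to the fricative [z]. /jasluboodimsev/ → jasluvoozimsev.
Rule 2 (post-nasal voicing): no segment meets the environment; /jasluvoozimsev/ is unchanged.
Rule 3 (nasal place assimilation): /m/ precedes the alveolar consonant /s/, so it assimilates in place to [n]. /jasluvoozimsev/ → jasluvoozinsev.
Rule 4 (final a-epenthesis): the form ends in the consonant /v/, so [a] is inserted word-finally. /jasluvoozinsev/ → jasluvoozinseva.

jasluvoozinseva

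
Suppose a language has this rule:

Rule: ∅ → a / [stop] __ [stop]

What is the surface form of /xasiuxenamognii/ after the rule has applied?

xasiuxenamognii

No segment of /xasiuxenamognii/ meets the structural description of the rule, so the form surfaces unchanged.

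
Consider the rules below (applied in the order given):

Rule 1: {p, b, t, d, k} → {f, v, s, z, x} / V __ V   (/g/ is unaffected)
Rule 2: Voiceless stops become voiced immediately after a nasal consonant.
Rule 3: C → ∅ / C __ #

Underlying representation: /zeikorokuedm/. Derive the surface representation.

Rule 1 (intervocalic spirantization): /k/ is a stop between vowels /i/ and /o/, so it spirantizes to the fricative [x]. /k/ is a stop between vowels /o/ and /u/, so it spirantizes to the fricative [x]. /zeikorokuedm/ → zeixoroxuedm.
Rule 2 (post-nasal voicing): no segment meets the environment; /zeixoroxuedm/ is unchanged.
Rule 3 (final cluster simplification): /m/ is the second consonant of a word-final cluster /dm/, so it deletes. /zeixoroxuedm/ → zeixoroxued.

zeixoroxued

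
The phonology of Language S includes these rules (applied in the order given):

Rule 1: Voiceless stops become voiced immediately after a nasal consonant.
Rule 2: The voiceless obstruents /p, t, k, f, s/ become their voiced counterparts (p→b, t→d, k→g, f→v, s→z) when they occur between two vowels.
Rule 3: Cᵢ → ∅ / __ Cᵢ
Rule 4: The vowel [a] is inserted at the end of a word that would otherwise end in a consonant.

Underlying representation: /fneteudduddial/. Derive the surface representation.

Rule 1 (post-nasal voicing): no segment meets the environment; /fneteudduddial/ is unchanged.
Rule 2 (intervocalic voicing): /t/ is a voiceless obstruent between vowels /e/ and /e/, so it voices to [d]. /fneteudduddial/ → fnedeudduddial.
Rule 3 (degemination): /dd/ is a geminate; the first /d/ deletes. /dd/ is a geminate; the first /d/ deletes. /fnedeudduddial/ → fnedeududial.
Rule 4 (final a-epenthesis): the form ends in the consonant /l/, so [a] is inserted word-finally. /fnedeududial/ → fnedeududiala.

fnedeududiala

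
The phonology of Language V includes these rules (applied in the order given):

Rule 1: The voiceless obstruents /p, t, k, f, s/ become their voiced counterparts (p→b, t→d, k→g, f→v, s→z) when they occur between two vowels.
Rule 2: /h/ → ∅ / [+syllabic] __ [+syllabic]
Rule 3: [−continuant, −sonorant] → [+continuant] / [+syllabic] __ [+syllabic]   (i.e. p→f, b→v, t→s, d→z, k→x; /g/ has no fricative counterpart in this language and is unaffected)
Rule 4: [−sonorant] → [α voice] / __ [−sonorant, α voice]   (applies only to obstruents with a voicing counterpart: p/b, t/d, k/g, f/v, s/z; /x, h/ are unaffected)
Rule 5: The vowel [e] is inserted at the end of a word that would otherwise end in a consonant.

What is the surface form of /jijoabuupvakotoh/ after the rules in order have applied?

Rule 1 (intervocalic voicing): /k/ is a voiceless obstruent between vowels /a/ and /o/, so it voices to [g]. /t/ is a voiceless obstruent between vowels /o/ and /o/, so it voices to [d]. /jijoabuupvakotoh/ → jijoabuupvagodoh.
Rule 2 (intervocalic h-deletion): no segment meets the environment; /jijoabuupvagodoh/ is unchanged.
Rule 3 (intervocalic spirantization): /b/ is a stop between vowels /a/ and /u/, so it spirantizes to the fricative [v]. /d/ is a stop between vowels /o/ and /o/, so it spirantizes to the fricative [z]. /jijoabuupvagodoh/ → jijoavuupvagozoh.
Rule 4 (regressive voicing assimilation): /p/ precedes the voiced obstruent /v/, so it voices to [b] by assimilation. /jijoavuupvagozoh/ → jijoavuubvagozoh.
Rule 5 (final e-epenthesis): the form ends in the consonant /h/, so [e] is inserted word-finally. /jijoavuubvagozoh/ → jijoavuubvagozohe.

jijoavuubvagozohe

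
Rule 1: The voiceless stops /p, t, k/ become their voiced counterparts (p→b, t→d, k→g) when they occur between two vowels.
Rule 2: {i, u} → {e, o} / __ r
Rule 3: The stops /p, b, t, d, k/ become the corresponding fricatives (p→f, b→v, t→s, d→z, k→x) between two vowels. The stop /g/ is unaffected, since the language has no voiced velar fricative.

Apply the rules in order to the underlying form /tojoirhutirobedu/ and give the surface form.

tojoerhuzerovezu

Rule 1 (intervocalic voicing): /t/ is a voiceless stop between vowels /u/ and /i/, so it voices to [d]. /tojoirhutirobedu/ → tojoirhudirobedu.
Rule 2 (pre-rhotic lowering): /i/ is a high vowel immediately before /r/, so it lowers to [e]. /i/ is a high vowel immediately before /r/, so it lowers to [e]. /tojoirhudirobedu/ → tojoerhuderobedu.
Rule 3 (intervocalic spirantization): /d/ is a stop between vowels /u/ and /e/, so it spirantizes to the fricative [z]. /b/ is a stop between vowels /o/ and /e/, so it spirantizes to the fricative [v]. /d/ is a stop between vowels /e/ and /u/, so it spirantizes to the fricative [z]. /tojoerhuderobedu/ → tojoerhuzerovezu.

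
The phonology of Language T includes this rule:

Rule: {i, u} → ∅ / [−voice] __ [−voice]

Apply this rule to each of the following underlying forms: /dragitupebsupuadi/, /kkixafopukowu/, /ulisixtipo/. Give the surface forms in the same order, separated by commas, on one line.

dragitpebspuadi, kkxafopkowu, ulisxtpo

/dragitupebsupuadi/: /u/ is a high vowel flanked by voiceless consonants /t/ and /p/, so it deletes. /u/ is a high vowel flanked by voiceless consonants /s/ and /p/, so it deletes. → [dragitpebspuadi].
/kkixafopukowu/: /i/ is a high vowel flanked by voiceless consonants /k/ and /x/, so it deletes. /u/ is a high vowel flanked by voiceless consonants /p/ and /k/, so it deletes. → [kkxafopkowu].
/ulisixtipo/: /i/ is a high vowel flanked by voiceless consonants /s/ and /x/, so it deletes. /i/ is a high vowel flanked by voiceless consonants /t/ and /p/, so it deletes. → [ulisxtpo].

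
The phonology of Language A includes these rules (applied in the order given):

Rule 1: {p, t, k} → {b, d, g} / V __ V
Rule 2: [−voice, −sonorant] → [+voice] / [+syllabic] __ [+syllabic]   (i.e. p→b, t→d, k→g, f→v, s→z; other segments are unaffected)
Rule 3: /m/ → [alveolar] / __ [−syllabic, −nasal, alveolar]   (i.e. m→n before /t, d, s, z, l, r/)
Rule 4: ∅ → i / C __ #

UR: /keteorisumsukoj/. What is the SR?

kedeorizunsugoji

Rule 1 (intervocalic voicing): /t/ is a voiceless stop between vowels /e/ and /e/, so it voices to [d]. /k/ is a voiceless stop between vowels /u/ and /o/, so it voices to [g]. /keteorisumsukoj/ → kedeorisumsugoj.
Rule 2 (intervocalic voicing): /s/ is a voiceless obstruent between vowels /i/ and /u/, so it voices to [z]. /kedeorisumsugoj/ → kedeorizumsugoj.
Rule 3 (nasal place assimilation): /m/ precedes the alveolar consonant /s/, so it assimilates in place to [n]. /kedeorizumsugoj/ → kedeorizunsugoj.
Rule 4 (final i-epenthesis): the form ends in the consonant /j/, so [i] is inserted word-finally. /kedeorizunsugoj/ → kedeorizunsugoji.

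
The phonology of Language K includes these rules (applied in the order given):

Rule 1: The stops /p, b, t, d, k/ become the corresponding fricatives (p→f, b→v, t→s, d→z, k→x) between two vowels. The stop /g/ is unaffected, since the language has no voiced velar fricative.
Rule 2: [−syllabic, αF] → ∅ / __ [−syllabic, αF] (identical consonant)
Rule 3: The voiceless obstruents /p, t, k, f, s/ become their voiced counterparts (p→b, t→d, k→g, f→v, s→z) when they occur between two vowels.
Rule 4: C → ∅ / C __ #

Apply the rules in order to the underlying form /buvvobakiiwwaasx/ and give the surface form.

buvovaxiiwaas

Rule 1 (intervocalic spirantization): /b/ is a stop between vowels /o/ and /a/, so it spirantizes to the fricative [v]. /k/ is a stop between vowels /a/ and /i/, so it spirantizes to the fricative [x]. /buvvobakiiwwaasx/ → buvvovaxiiwwaasx.
Rule 2 (degemination): /vv/ is a geminate; the first /v/ deletes. /ww/ is a geminate; the first /w/ deletes. /buvvovaxiiwwaasx/ → buvovaxiiwaasx.
Rule 3 (intervocalic voicing): no segment meets the environment; /buvovaxiiwaasx/ is unchanged.
Rule 4 (final cluster simplification): /x/ is the second consonant of a word-final cluster /sx/, so it deletes. /buvovaxiiwaasx/ → buvovaxiiwaas.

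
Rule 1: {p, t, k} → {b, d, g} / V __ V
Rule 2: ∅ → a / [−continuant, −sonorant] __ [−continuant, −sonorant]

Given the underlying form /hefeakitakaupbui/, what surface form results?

Rule 1 (intervocalic voicing): /k/ is a voiceless stop between vowels /a/ and /i/, so it voices to [g]. /t/ is a voiceless stop between vowels /i/ and /a/, so it voices to [d]. /k/ is a voiceless stop between vowels /a/ and /a/, so it voices to [g]. /hefeakitakaupbui/ → hefeagidagaupbui.
Rule 2 (stop-cluster a-epenthesis): /p/ and /b/ form a stop–stop cluster, so [a] is inserted between them. /hefeagidagaupbui/ → hefeagidagaupabui.

hefeagidagaupabui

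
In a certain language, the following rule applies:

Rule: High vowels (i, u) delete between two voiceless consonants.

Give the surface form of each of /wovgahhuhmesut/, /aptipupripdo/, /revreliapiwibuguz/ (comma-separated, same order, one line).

wovgahhhmest, aptppripdo, revreliapiwibuguz

/wovgahhuhmesut/: /u/ is a high vowel flanked by voiceless consonants /h/ and /h/, so it deletes. /u/ is a high vowel flanked by voiceless consonants /s/ and /t/, so it deletes. → [wovgahhhmest].
/aptipupripdo/: /i/ is a high vowel flanked by voiceless consonants /t/ and /p/, so it deletes. /u/ is a high vowel flanked by voiceless consonants /p/ and /p/, so it deletes. → [aptppripdo].
/revreliapiwibuguz/: the rule's environment is not met; surfaces unchanged as [revreliapiwibuguz].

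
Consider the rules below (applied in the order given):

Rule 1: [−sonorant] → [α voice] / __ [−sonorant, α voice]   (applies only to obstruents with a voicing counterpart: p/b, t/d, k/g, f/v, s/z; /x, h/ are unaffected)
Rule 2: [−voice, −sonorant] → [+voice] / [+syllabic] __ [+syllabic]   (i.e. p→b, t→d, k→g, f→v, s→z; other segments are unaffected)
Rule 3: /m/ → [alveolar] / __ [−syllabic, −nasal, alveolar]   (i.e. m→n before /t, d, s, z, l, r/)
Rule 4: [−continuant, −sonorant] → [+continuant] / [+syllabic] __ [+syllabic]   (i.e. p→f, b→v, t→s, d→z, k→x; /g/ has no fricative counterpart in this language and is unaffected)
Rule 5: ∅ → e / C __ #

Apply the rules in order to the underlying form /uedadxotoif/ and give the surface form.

Rule 1 (regressive voicing assimilation): /d/ precedes the voiceless obstruent /x/, so it devoices to [t] by assimilation. /uedadxotoif/ → uedatxotoif.
Rule 2 (intervocalic voicing): /t/ is a voiceless obstruent between vowels /o/ and /o/, so it voices to [d]. /uedatxotoif/ → uedatxodoif.
Rule 3 (nasal place assimilation): no segment meets the environment; /uedatxodoif/ is unchanged.
Rule 4 (intervocalic spirantization): /d/ is a stop between vowels /e/ and /a/, so it spirantizes to the fricative [z]. /d/ is a stop between vowels /o/ and /o/, so it spirantizes to the fricative [z]. /uedatxodoif/ → uezatxozoif.
Rule 5 (final e-epenthesis): the form ends in the consonant /f/, so [e] is inserted word-finally. /uezatxozoif/ → uezatxozoife.

uezatxozoife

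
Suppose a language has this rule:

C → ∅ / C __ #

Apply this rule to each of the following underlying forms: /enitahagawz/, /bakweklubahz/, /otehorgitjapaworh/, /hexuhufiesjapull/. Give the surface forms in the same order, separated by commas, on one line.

/enitahagawz/: /z/ is the second consonant of a word-final cluster /wz/, so it deletes. → [enitahagaw].
/bakweklubahz/: /z/ is the second consonant of a word-final cluster /hz/, so it deletes. → [bakweklubah].
/otehorgitjapaworh/: /h/ is the second consonant of a word-final cluster /rh/, so it deletes. → [otehorgitjapawor].
/hexuhufiesjapull/: /l/ is the second consonant of a word-final cluster /ll/, so it deletes. → [hexuhufiesjapul].

enitahagaw, bakweklubah, otehorgitjapawor, hexuhufiesjapul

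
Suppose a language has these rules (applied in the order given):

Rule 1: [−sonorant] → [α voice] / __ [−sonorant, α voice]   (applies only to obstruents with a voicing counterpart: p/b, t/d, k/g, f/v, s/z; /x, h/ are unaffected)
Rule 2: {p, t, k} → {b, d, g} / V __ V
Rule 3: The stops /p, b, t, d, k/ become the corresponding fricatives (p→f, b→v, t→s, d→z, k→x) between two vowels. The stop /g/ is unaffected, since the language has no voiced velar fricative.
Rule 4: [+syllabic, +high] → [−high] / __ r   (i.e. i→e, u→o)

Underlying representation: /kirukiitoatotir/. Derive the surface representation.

Rule 1 (regressive voicing assimilation): no segment meets the environment; /kirukiitoatotir/ is unchanged.
Rule 2 (intervocalic voicing): /k/ is a voiceless stop between vowels /u/ and /i/, so it voices to [g]. /t/ is a voiceless stop between vowels /i/ and /o/, so it voices to [d]. /t/ is a voiceless stop between vowels /a/ and /o/, so it voices to [d]. /t/ is a voiceless stop between vowels /o/ and /i/, so it voices to [d]. /kirukiitoatotir/ → kirugiidoadodir.
Rule 3 (intervocalic spirantization): /d/ is a stop between vowels /i/ and /o/, so it spirantizes to the fricative [z]. /d/ is a stop between vowels /a/ and /o/, so it spirantizes to the fricative [z]. /d/ is a stop between vowels /o/ and /i/, so it spirantizes to the fricative [z]. /kirugiidoadodir/ → kirugiizoazozir.
Rule 4 (pre-rhotic lowering): /i/ is a high vowel immediately before /r/, so it lowers to [e]. /i/ is a high vowel immediately before /r/, so it lowers to [e]. /kirugiizoazozir/ → kerugiizoazozer.

kerugiizoazozer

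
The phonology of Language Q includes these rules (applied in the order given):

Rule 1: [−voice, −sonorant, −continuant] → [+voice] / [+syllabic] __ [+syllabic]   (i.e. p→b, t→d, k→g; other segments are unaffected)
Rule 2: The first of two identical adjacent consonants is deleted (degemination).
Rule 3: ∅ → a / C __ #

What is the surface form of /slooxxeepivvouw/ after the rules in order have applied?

slooxeebivouwa

Rule 1 (intervocalic voicing): /p/ is a voiceless stop between vowels /e/ and /i/, so it voices to [b]. /slooxxeepivvouw/ → slooxxeebivvouw.
Rule 2 (degemination): /xx/ is a geminate; the first /x/ deletes. /vv/ is a geminate; the first /v/ deletes. /slooxxeebivvouw/ → slooxeebivouw.
Rule 3 (final a-epenthesis): the form ends in the consonant /w/, so [a] is inserted word-finally. /slooxeebivouw/ → slooxeebivouwa.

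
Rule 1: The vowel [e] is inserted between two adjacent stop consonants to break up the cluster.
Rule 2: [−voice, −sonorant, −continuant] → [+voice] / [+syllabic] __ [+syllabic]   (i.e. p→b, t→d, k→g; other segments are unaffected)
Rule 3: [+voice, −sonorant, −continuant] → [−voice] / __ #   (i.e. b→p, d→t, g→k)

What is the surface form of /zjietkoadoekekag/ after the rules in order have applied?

Rule 1 (stop-cluster e-epenthesis): /t/ and /k/ form a stop–stop cluster, so [e] is inserted between them. /zjietkoadoekekag/ → zjietekoadoekekag.
Rule 2 (intervocalic voicing): /t/ is a voiceless stop between vowels /e/ and /e/, so it voices to [d]. /k/ is a voiceless stop between vowels /e/ and /o/, so it voices to [g]. /k/ is a voiceless stop between vowels /e/ and /e/, so it voices to [g]. /k/ is a voiceless stop between vowels /e/ and /a/, so it voices to [g]. /zjietekoadoekekag/ → zjiedegoadoegegag.
Rule 3 (final devoicing): /g/ is a voiced stop in word-final position, so it devoices to [k]. /zjiedegoadoegegag/ → zjiedegoadoegegak.

zjiedegoadoegegak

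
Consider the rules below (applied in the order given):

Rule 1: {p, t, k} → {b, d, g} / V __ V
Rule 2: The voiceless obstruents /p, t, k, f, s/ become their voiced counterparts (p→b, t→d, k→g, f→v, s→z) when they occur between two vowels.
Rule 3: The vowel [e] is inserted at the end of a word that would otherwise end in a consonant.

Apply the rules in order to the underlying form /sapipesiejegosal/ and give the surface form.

Rule 1 (intervocalic voicing): /p/ is a voiceless stop between vowels /a/ and /i/, so it voices to [b]. /p/ is a voiceless stop between vowels /i/ and /e/, so it voices to [b]. /sapipesiejegosal/ → sabibesiejegosal.
Rule 2 (intervocalic voicing): /s/ is a voiceless obstruent between vowels /e/ and /i/, so it voices to [z]. /s/ is a voiceless obstruent between vowels /o/ and /a/, so it voices to [z]. /sabibesiejegosal/ → sabibeziejegozal.
Rule 3 (final e-epenthesis): the form ends in the consonant /l/, so [e] is inserted word-finally. /sabibeziejegozal/ → sabibeziejegozale.

sabibeziejegozale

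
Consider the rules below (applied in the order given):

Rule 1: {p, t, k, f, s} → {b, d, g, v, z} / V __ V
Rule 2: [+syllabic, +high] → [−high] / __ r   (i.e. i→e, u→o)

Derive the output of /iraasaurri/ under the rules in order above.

Rule 1 (intervocalic voicing): /s/ is a voiceless obstruent between vowels /a/ and /a/, so it voices to [z]. /iraasaurri/ → iraazaurri.
Rule 2 (pre-rhotic lowering): /i/ is a high vowel immediately before /r/, so it lowers to [e]. /u/ is a high vowel immediately before /r/, so it lowers to [o]. /iraazaurri/ → eraazaorri.

eraazaorri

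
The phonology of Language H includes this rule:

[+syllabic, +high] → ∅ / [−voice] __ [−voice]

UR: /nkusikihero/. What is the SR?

nkskhero

/u/ is a high vowel flanked by voiceless consonants /k/ and /s/, so it deletes.
/i/ is a high vowel flanked by voiceless consonants /s/ and /k/, so it deletes.
/i/ is a high vowel flanked by voiceless consonants /k/ and /h/, so it deletes.
Surface form: [nkskhero].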